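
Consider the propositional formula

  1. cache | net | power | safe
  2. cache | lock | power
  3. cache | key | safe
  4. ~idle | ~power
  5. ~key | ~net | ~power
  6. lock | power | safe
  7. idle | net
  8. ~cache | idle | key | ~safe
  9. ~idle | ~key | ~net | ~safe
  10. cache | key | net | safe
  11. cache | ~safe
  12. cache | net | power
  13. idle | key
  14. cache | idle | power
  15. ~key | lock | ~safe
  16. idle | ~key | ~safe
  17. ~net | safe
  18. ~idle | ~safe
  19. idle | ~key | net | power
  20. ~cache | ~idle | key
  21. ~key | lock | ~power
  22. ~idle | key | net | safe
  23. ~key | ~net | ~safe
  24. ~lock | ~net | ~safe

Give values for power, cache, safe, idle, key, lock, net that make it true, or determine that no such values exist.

power = False, cache = True, safe = False, idle = True, key = True, lock = True, net = False

Try power = True:
  (~idle | ~power) forces idle = False.
  (idle | net) forces net = True.
  (~key | ~net | ~power) forces key = False.
  clause (idle | key) is falsified — backtrack.
So power = False.
Set cache = True.
Set safe = False.
  then (lock | power | safe) forces lock = True.
  then (~net | safe) forces net = False.
  then (idle | net) forces idle = True.
  then (~cache | ~idle | key) forces key = True.
All clauses satisfied.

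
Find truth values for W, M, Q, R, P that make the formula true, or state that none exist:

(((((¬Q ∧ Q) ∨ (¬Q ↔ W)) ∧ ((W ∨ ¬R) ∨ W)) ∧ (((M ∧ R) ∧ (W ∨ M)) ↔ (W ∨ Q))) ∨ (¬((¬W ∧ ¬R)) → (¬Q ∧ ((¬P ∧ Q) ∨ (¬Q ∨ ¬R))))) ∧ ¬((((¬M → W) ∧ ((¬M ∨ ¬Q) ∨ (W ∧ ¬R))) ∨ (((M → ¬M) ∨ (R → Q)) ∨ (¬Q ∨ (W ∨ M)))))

Unsatisfiable — no assignment works.

The conjunct ¬((((¬M → W) ∧ ((¬M ∨ ¬Q) ∨ (W ∧ ¬R))) ∨ (((M → ¬M) ∨ (R → Q)) ∨ (¬Q ∨ (W ∨ M))))) is unsatisfiable on its own:
  M = True: this becomes ¬(((¬Q ∨ (W ∧ ¬R)) ∨ True)) = False.
  M = False: this becomes ¬((W ∨ True)) = False.
So the whole conjunction is unsatisfiable.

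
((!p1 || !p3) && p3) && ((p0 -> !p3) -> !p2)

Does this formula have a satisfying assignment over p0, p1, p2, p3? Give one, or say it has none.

p0=F, p1=F, p2=F, p3=T

  (!p1 || !p3) && p3 = True
    !p1 || !p3 = True
      !p1 = True
      !p3 = False
  (p0 -> !p3) -> !p2 = True
    p0 -> !p3 = True
      !p3 = False
    !p2 = True
Both conjuncts True, so the formula holds.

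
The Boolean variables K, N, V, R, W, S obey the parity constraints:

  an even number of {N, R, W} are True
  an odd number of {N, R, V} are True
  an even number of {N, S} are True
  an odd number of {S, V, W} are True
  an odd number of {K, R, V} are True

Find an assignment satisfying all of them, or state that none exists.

K: False, N: False, V: True, R: False, W: False, S: False

{N, R, W}: 0 true → even ✓
{N, R, V}: 1 true → odd ✓
{N, S}: 0 true → even ✓
{S, V, W}: 1 true → odd ✓
{K, R, V}: 1 true → odd ✓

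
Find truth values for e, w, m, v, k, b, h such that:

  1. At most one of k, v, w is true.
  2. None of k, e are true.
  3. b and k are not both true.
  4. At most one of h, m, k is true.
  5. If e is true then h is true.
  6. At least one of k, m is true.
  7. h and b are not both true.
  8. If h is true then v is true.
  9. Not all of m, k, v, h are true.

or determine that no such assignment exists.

e = False; w = False; m = True; v = True; k = False; b = True; h = False

  (1) {k, v, w}: 1 true — at most one ✓
  (2) {k, e}: 0 true — none ✓
  (3) b=T, k=F — not both ✓
  (4) {h, m, k}: 1 true — at most one ✓
  (5) e=F ⇒ h: vacuous ✓
  (6) {k, m}: 1 true — at least one ✓
  (7) h=F, b=T — not both ✓
  (8) h=F ⇒ v: vacuous ✓
  (9) {m, k, v, h}: 2/4 true — not all ✓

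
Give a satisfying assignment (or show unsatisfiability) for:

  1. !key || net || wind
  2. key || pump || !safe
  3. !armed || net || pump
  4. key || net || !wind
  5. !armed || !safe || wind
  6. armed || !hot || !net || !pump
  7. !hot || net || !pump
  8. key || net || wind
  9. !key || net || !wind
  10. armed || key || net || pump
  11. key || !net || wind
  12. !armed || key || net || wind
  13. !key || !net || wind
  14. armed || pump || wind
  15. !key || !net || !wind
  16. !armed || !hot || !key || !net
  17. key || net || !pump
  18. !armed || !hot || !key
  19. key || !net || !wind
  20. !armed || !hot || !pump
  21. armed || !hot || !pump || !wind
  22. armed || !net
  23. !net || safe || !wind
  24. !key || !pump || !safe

Case wind = True:
  If net = True:
    (!key || !net || !wind) forces key = False.
    clause (key || !net || !wind) is falsified.
  If net = False:
    (key || net || !wind) forces key = True.
    clause (!key || net || !wind) is falsified.
  Every sub-case reaches a contradiction.
Case wind = False:
  If net = True:
    (key || !net || wind) forces key = True.
    clause (!key || !net || wind) is falsified.
  If net = False:
    (!key || net || wind) forces key = False.
    clause (key || net || wind) is falsified.
  Every sub-case reaches a contradiction.
Both cases fail, so the formula is unsatisfiable.

No satisfying assignment exists.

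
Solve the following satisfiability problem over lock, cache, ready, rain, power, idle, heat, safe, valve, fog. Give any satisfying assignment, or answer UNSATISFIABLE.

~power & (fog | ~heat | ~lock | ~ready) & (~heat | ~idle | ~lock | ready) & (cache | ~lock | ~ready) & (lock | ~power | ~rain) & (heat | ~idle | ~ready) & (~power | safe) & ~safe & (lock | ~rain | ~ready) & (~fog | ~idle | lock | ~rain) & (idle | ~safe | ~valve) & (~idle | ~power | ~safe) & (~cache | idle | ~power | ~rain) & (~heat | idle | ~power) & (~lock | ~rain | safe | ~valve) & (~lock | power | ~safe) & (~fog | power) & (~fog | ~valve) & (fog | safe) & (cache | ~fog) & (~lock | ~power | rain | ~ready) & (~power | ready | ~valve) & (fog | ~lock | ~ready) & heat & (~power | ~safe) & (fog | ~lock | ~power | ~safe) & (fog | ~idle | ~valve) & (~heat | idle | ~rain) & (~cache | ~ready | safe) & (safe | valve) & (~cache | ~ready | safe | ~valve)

UNSATISFIABLE

Case power = True:
  Clause (~power) is falsified — contradiction.
Case power = False:
  (~safe) forces safe = False.
  (~fog | power) forces fog = False.
  Clause (fog | safe) is falsified — contradiction.
Both cases fail, so the formula is unsatisfiable.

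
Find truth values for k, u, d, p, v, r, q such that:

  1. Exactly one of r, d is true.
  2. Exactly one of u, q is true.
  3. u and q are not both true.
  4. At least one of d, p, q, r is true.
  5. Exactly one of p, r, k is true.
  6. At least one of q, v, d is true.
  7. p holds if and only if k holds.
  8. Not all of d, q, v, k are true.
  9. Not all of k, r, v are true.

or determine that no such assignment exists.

k=F, u=F, d=F, p=F, v=F, r=T, q=T

  (1) {r, d}: 1 true — exactly one ✓
  (2) {u, q}: 1 true — exactly one ✓
  (3) u=F, q=T — not both ✓
  (4) {d, p, q, r}: 2 true — at least one ✓
  (5) {p, r, k}: 1 true — exactly one ✓
  (6) {q, v, d}: 1 true — at least one ✓
  (7) p=F, k=F — same ✓
  (8) {d, q, v, k}: 1/4 true — not all ✓
  (9) {k, r, v}: 1/3 true — not all ✓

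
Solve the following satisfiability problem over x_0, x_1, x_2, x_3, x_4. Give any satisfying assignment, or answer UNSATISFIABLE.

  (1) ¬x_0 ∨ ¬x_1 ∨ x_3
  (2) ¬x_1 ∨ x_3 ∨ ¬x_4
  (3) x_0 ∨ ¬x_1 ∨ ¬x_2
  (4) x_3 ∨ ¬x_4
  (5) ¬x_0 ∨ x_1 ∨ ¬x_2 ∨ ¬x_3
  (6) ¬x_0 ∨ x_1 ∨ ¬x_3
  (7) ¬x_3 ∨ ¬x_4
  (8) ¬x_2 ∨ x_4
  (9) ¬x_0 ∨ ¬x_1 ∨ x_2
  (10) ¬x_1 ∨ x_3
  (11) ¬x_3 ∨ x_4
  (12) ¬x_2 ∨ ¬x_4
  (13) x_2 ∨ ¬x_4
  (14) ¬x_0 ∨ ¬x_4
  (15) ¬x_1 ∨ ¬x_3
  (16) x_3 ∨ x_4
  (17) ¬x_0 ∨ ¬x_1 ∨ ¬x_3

The formula is unsatisfiable.

Case x_3 = True:
  (¬x_3 ∨ ¬x_4) forces x_4 = False.
  Clause (¬x_3 ∨ x_4) is falsified — contradiction.
Case x_3 = False:
  (x_3 ∨ ¬x_4) forces x_4 = False.
  Clause (x_3 ∨ x_4) is falsified — contradiction.
Both cases fail, so the formula is unsatisfiable.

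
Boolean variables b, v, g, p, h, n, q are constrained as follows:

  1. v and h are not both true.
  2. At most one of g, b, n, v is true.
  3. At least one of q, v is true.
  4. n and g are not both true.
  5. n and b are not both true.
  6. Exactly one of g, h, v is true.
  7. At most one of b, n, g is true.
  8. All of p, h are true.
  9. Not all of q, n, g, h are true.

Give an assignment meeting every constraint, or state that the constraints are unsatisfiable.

b = False; v = False; g = False; p = True; h = True; n = True; q = True

  (1) v=F, h=T — not both ✓
  (2) {g, b, n, v}: 1 true — at most one ✓
  (3) {q, v}: 1 true — at least one ✓
  (4) n=T, g=F — not both ✓
  (5) n=T, b=F — not both ✓
  (6) {g, h, v}: 1 true — exactly one ✓
  (7) {b, n, g}: 1 true — at most one ✓
  (8) {p, h}: all 2 true ✓
  (9) {q, n, g, h}: 3/4 true — not all ✓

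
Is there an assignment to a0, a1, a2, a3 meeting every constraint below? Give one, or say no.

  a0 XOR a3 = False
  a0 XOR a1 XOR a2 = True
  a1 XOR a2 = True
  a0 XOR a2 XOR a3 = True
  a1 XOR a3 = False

a0 = False, a1 = False, a2 = True, a3 = False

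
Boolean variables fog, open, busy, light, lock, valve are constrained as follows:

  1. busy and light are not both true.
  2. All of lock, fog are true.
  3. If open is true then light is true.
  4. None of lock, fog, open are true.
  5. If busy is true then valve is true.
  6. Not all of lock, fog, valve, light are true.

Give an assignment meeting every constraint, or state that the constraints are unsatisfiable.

Case fog = True:
  Constraint (4) is violated (fog=T) — contradiction.
Case fog = False:
  Constraint (2) is violated (fog=F) — contradiction.
Both cases fail — unsatisfiable.

UNSATISFIABLE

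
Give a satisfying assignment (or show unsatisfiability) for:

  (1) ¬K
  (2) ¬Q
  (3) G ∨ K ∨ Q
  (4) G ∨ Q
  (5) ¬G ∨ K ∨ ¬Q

Unit clause (¬K) forces K = False.
Unit clause (¬Q) forces Q = False.
In (G ∨ K ∨ Q) only G is left, so G = True.
Check each clause:
  (¬K): ¬K holds.
  (¬Q): ¬Q holds.
  (G ∨ K ∨ Q): G holds.
  (G ∨ Q): G holds.
  (¬G ∨ K ∨ ¬Q): ¬Q holds.
All clauses satisfied.

Q = False, G = True, K = False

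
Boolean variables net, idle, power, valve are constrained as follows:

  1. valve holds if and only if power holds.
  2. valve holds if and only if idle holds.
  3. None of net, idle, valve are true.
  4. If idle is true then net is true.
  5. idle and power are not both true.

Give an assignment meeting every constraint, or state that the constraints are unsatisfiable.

net: False, idle: False, power: False, valve: False

  (1) valve=F, power=F — same ✓
  (2) valve=F, idle=F — same ✓
  (3) {net, idle, valve}: 0 true — none ✓
  (4) idle=F ⇒ net: vacuous ✓
  (5) idle=F, power=F — not both ✓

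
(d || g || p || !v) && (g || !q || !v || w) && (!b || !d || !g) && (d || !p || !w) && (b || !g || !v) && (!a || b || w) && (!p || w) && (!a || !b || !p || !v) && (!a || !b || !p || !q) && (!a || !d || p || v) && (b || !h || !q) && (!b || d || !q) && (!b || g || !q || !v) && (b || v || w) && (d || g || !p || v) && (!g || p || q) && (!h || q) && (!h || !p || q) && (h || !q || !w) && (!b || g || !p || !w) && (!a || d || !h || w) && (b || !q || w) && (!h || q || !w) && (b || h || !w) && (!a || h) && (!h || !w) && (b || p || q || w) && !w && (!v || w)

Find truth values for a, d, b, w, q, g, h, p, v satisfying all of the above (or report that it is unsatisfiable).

a = False, d = True, b = True, w = False, q = True, g = False, h = False, p = False, v = False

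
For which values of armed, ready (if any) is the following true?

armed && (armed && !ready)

armed=T; ready=F

  armed && !ready = True
    !ready = True
Both conjuncts True, so the formula holds.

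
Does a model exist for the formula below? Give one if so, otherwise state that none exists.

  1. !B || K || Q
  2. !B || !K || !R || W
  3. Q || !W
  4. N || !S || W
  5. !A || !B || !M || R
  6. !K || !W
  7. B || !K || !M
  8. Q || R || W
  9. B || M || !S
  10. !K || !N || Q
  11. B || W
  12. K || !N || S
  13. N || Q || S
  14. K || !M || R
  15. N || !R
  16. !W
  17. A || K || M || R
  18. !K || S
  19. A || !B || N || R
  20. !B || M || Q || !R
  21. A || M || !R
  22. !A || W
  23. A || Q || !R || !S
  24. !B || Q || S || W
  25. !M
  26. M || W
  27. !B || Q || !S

Case M = True:
  Clause (!M) is falsified — contradiction.
Case M = False:
  (!W) forces W = False.
  Clause (M || W) is falsified — contradiction.
Both cases fail, so the formula is unsatisfiable.

The formula is unsatisfiable.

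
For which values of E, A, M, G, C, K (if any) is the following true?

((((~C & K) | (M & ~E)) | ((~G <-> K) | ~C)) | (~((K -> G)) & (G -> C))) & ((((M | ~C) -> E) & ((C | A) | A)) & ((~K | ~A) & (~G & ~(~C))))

E = False; A = False; M = False; G = False; C = True; K = True

  (((~C & K) | (M & ~E)) | ((~G <-> K) | ~C)) | (~((K -> G)) & (G -> C)) = True
    ((~C & K) | (M & ~E)) | ((~G <-> K) | ~C) = True
      (~C & K) | (M & ~E) = False
        ~C & K = False
          ~C = False
        M & ~E = False
          ~E = True
      (~G <-> K) | ~C = True
        ~G <-> K = True
          ~G = True
        ~C = False
    ~((K -> G)) & (G -> C) = True
      ~((K -> G)) = True
        K -> G = False
      G -> C = True
  (((M | ~C) -> E) & ((C | A) | A)) & ((~K | ~A) & (~G & ~(~C))) = True
    ((M | ~C) -> E) & ((C | A) | A) = True
      (M | ~C) -> E = True
        M | ~C = False
          ~C = False
      (C | A) | A = True
        C | A = True
    (~K | ~A) & (~G & ~(~C)) = True
      ~K | ~A = True
        ~K = False
        ~A = True
      ~G & ~(~C) = True
        ~G = True
        ~(~C) = True
          ~C = False
Both conjuncts True, so the formula holds.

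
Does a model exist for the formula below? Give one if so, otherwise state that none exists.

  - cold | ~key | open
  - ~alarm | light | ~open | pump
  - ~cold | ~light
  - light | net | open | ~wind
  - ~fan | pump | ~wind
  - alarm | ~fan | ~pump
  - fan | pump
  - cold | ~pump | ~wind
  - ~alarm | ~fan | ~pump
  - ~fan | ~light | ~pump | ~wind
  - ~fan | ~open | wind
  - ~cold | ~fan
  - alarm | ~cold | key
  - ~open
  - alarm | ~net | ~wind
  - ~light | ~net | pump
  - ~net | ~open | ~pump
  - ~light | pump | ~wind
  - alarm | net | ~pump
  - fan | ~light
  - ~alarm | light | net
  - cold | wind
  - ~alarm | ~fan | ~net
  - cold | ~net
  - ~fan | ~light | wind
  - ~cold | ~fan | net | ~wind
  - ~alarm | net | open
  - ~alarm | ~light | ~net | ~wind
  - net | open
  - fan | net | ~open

Unit clause (~open) forces open = False.
In (net | open) only net is left, so net = True.
In (cold | ~net) only cold is left, so cold = True.
In (~cold | ~light) only ~light is left, so light = False.
In (~cold | ~fan) only ~fan is left, so fan = False.
In (fan | pump) only pump is left, so pump = True.
Set key = True.
Set wind = True.
  then (alarm | ~net | ~wind) forces alarm = True.
All clauses satisfied.

fan: False, cold: True, net: True, key: True, open: False, pump: True, light: False, wind: True, alarm: True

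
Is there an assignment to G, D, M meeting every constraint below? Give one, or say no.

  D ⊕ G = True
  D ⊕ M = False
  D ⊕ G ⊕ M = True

G: True, D: False, M: False

D ⊕ G = F ⊕ T = True ✓
D ⊕ M = F ⊕ F = False ✓
D ⊕ G ⊕ M = F ⊕ T ⊕ F = True ✓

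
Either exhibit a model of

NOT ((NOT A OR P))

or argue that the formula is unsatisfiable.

A: True, P: False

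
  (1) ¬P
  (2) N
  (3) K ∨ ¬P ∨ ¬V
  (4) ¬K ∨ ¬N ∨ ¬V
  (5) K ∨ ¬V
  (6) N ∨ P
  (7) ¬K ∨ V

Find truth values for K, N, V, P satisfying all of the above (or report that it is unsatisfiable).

Unit clause (¬P) forces P = False.
Unit clause (N) forces N = True.
Set K = False.
  then (K ∨ ¬V) forces V = False.
Check each clause:
  (¬P): ¬P holds.
  (N): N holds.
  (K ∨ ¬P ∨ ¬V): ¬P holds.
  (¬K ∨ ¬N ∨ ¬V): ¬K holds.
  (K ∨ ¬V): ¬V holds.
  (N ∨ P): N holds.
  (¬K ∨ V): ¬K holds.
All clauses satisfied.

K = False, N = True, V = False, P = False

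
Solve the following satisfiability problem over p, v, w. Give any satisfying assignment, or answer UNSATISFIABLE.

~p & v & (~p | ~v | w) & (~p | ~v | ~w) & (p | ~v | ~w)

p = False, v = True, w = False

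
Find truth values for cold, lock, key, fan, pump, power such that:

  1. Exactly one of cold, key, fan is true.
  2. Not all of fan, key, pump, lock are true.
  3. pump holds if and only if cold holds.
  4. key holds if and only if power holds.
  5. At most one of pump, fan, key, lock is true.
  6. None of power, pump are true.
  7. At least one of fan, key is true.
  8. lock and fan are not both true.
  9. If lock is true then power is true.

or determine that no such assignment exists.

cold = False, lock = False, key = False, fan = True, pump = False, power = False

  (1) {cold, key, fan}: 1 true — exactly one ✓
  (2) {fan, key, pump, lock}: 1/4 true — not all ✓
  (3) pump=F, cold=F — same ✓
  (4) key=F, power=F — same ✓
  (5) {pump, fan, key, lock}: 1 true — at most one ✓
  (6) {power, pump}: 0 true — none ✓
  (7) {fan, key}: 1 true — at least one ✓
  (8) lock=F, fan=T — not both ✓
  (9) lock=F ⇒ power: vacuous ✓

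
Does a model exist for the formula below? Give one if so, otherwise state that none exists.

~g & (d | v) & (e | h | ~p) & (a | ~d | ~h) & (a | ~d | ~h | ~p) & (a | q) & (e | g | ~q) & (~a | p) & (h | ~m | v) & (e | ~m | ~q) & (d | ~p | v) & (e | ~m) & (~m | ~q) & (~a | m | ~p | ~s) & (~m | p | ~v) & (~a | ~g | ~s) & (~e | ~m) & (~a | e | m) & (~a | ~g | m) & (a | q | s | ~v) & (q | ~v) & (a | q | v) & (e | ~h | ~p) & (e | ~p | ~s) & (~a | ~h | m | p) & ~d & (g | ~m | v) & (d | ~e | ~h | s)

Unit clause (~g) forces g = False.
Unit clause (~d) forces d = False.
In (d | v) only v is left, so v = True.
In (q | ~v) only q is left, so q = True.
In (e | g | ~q) only e is left, so e = True.
In (~m | ~q) only ~m is left, so m = False.
Set p = True.
Set a = False.
Set h = False.
Set s = True.
All clauses satisfied.

e = True; p = True; q = True; a = False; g = False; h = False; s = True; m = False; d = False; v = True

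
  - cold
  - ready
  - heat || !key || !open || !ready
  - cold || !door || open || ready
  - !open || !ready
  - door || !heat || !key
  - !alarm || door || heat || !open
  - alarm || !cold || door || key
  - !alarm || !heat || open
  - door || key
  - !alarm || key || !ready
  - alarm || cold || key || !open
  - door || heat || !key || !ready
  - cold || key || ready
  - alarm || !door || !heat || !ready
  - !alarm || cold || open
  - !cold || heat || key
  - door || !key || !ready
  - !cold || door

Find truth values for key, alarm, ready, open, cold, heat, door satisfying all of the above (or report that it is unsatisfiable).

Unit clause (cold) forces cold = True.
Unit clause (ready) forces ready = True.
In (!open || !ready) only !open is left, so open = False.
In (!cold || door) only door is left, so door = True.
Try key = False:
  (!alarm || key || !ready) forces alarm = False.
  (alarm || !door || !heat || !ready) forces heat = False.
  clause (!cold || heat || key) is falsified — backtrack.
So key = True.
Set alarm = True.
  then (!alarm || !heat || open) forces heat = False.
All clauses satisfied.

key = True, alarm = True, ready = True, open = False, cold = True, heat = False, door = True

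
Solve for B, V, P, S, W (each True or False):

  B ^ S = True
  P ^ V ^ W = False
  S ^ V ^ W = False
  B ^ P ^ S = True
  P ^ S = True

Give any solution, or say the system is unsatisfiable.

Adding constraints 2, 3, 5 mod 2: every variable appears an even number of times on the left, so the left side is 0.
But the right sides sum to 1 (mod 2). 0 ≠ 1 — the system is inconsistent.

Unsatisfiable — no assignment works.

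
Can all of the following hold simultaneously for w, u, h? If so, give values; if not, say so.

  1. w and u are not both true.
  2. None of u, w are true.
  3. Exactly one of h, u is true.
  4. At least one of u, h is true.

w: False, u: False, h: True

  (1) w=F, u=F — not both ✓
  (2) {u, w}: 0 true — none ✓
  (3) {h, u}: 1 true — exactly one ✓
  (4) {u, h}: 1 true — at least one ✓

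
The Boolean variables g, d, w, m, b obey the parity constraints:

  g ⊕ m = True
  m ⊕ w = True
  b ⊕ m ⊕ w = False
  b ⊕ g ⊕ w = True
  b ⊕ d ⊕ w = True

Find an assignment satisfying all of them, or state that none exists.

g: True, d: True, w: True, m: False, b: True

g ⊕ m = T ⊕ F = True ✓
m ⊕ w = F ⊕ T = True ✓
b ⊕ m ⊕ w = T ⊕ F ⊕ T = False ✓
b ⊕ g ⊕ w = T ⊕ T ⊕ T = True ✓
b ⊕ d ⊕ w = T ⊕ T ⊕ T = True ✓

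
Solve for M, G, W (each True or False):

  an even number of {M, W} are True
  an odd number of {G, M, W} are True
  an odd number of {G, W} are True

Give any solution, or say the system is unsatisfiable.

M = False, G = True, W = False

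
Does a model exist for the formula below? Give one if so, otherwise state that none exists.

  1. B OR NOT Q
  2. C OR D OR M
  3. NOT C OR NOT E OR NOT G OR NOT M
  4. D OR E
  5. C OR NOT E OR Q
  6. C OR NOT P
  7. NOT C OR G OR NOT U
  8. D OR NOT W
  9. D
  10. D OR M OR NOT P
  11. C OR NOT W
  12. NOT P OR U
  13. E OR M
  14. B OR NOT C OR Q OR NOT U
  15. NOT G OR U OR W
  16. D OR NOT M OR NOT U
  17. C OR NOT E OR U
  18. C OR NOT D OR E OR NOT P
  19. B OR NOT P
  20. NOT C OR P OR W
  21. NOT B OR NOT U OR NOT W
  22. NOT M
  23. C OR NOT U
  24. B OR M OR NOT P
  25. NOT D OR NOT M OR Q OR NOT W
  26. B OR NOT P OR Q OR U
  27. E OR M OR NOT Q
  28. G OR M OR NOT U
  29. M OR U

U = True, W = False, E = True, C = True, P = True, B = True, Q = False, G = True, D = True, M = False

Unit clause (D) forces D = True.
Unit clause (NOT M) forces M = False.
In (M OR U) only U is left, so U = True.
In (E OR M) only E is left, so E = True.
In (C OR NOT U) only C is left, so C = True.
In (G OR M OR NOT U) only G is left, so G = True.
Try W = True:
  (NOT B OR NOT U OR NOT W) forces B = False.
  (B OR NOT Q) forces Q = False.
  clause (B OR NOT C OR Q OR NOT U) is falsified — backtrack.
So W = False.
  then (NOT C OR P OR W) forces P = True.
  then (B OR M OR NOT P) forces B = True.
Set Q = False.
All clauses satisfied.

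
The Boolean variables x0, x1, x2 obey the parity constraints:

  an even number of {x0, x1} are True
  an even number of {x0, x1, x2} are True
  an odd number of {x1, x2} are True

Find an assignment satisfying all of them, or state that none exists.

x0: True, x1: True, x2: False

{x0, x1}: 2 true → even ✓
{x0, x1, x2}: 2 true → even ✓
{x1, x2}: 1 true → odd ✓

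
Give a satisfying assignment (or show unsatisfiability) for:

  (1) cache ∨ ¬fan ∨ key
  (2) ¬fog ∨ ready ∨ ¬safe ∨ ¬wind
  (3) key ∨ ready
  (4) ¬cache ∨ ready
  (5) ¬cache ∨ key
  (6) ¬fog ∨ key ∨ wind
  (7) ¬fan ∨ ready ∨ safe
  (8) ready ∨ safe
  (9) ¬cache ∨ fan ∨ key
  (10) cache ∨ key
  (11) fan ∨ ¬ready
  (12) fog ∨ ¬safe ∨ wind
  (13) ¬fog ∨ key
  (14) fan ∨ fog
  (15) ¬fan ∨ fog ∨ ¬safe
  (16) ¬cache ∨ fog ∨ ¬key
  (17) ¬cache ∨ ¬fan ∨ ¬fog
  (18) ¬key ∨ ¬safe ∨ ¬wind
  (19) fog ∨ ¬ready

key = True, safe = False, fog = True, cache = False, fan = True, ready = True, wind = False

Set key = True.
Set safe = False.
  then (ready ∨ safe) forces ready = True.
  then (fan ∨ ¬ready) forces fan = True.
  then (fog ∨ ¬ready) forces fog = True.
  then (¬cache ∨ ¬fan ∨ ¬fog) forces cache = False.
Set wind = False.
All clauses satisfied.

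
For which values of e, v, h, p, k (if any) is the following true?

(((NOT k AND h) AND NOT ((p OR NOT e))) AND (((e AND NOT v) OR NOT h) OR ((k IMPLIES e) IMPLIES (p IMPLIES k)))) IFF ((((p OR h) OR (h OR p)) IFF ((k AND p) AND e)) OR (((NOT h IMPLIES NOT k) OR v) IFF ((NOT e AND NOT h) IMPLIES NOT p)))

e: False, v: True, h: False, p: True, k: True

  (((NOT k AND h) AND NOT ((p OR NOT e))) AND (((e AND NOT v) OR NOT h) OR ((k IMPLIES e) IMPLIES (p IMPLIES k)))) IFF ((((p OR h) OR (h OR p)) IFF ((k AND p) AND e)) OR (((NOT h IMPLIES NOT k) OR v) IFF ((NOT e AND NOT h) IMPLIES NOT p))) = True
    ((NOT k AND h) AND NOT ((p OR NOT e))) AND (((e AND NOT v) OR NOT h) OR ((k IMPLIES e) IMPLIES (p IMPLIES k))) = False
      (NOT k AND h) AND NOT ((p OR NOT e)) = False
        NOT k AND h = False
          NOT k = False
        NOT ((p OR NOT e)) = False
          p OR NOT e = True
            NOT e = True
      ((e AND NOT v) OR NOT h) OR ((k IMPLIES e) IMPLIES (p IMPLIES k)) = True
        (e AND NOT v) OR NOT h = True
          e AND NOT v = False
            NOT v = False
          NOT h = True
        (k IMPLIES e) IMPLIES (p IMPLIES k) = True
          k IMPLIES e = False
          p IMPLIES k = True
    (((p OR h) OR (h OR p)) IFF ((k AND p) AND e)) OR (((NOT h IMPLIES NOT k) OR v) IFF ((NOT e AND NOT h) IMPLIES NOT p)) = False
      ((p OR h) OR (h OR p)) IFF ((k AND p) AND e) = False
        (p OR h) OR (h OR p) = True
          p OR h = True
          h OR p = True
        (k AND p) AND e = False
          k AND p = True
      ((NOT h IMPLIES NOT k) OR v) IFF ((NOT e AND NOT h) IMPLIES NOT p) = False
        (NOT h IMPLIES NOT k) OR v = True
          NOT h IMPLIES NOT k = False
            NOT h = True
            NOT k = False
        (NOT e AND NOT h) IMPLIES NOT p = False
          NOT e AND NOT h = True
            NOT e = True
            NOT h = True
          NOT p = False
The formula evaluates to True.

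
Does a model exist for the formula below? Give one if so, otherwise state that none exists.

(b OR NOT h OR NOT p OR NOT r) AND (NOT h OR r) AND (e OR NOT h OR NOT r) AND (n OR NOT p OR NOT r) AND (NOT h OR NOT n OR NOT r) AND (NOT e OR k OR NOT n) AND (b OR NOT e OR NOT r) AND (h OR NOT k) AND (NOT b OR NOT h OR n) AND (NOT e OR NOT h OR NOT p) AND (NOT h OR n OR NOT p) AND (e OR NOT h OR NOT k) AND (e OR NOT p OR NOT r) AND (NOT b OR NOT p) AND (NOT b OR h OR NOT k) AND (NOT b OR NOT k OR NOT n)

n=F; e=F; h=F; p=T; r=F; k=F; b=F

Set n = False.
Set e = False.
Set h = False.
  then (h OR NOT k) forces k = False.
Set p = True.
  then (n OR NOT p OR NOT r) forces r = False.
  then (NOT b OR NOT p) forces b = False.
All clauses satisfied.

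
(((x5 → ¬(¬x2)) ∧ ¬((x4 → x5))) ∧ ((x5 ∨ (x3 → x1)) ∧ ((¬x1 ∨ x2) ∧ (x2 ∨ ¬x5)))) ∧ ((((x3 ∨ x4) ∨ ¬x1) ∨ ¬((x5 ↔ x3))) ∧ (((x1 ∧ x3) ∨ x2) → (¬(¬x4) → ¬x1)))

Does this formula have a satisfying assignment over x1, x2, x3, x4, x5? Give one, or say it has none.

x1: False, x2: False, x3: False, x4: True, x5: False

  ((x5 → ¬(¬x2)) ∧ ¬((x4 → x5))) ∧ ((x5 ∨ (x3 → x1)) ∧ ((¬x1 ∨ x2) ∧ (x2 ∨ ¬x5))) = True
    (x5 → ¬(¬x2)) ∧ ¬((x4 → x5)) = True
      x5 → ¬(¬x2) = True
        ¬(¬x2) = False
          ¬x2 = True
      ¬((x4 → x5)) = True
        x4 → x5 = False
    (x5 ∨ (x3 → x1)) ∧ ((¬x1 ∨ x2) ∧ (x2 ∨ ¬x5)) = True
      x5 ∨ (x3 → x1) = True
        x3 → x1 = True
      (¬x1 ∨ x2) ∧ (x2 ∨ ¬x5) = True
        ¬x1 ∨ x2 = True
          ¬x1 = True
        x2 ∨ ¬x5 = True
          ¬x5 = True
  (((x3 ∨ x4) ∨ ¬x1) ∨ ¬((x5 ↔ x3))) ∧ (((x1 ∧ x3) ∨ x2) → (¬(¬x4) → ¬x1)) = True
    ((x3 ∨ x4) ∨ ¬x1) ∨ ¬((x5 ↔ x3)) = True
      (x3 ∨ x4) ∨ ¬x1 = True
        x3 ∨ x4 = True
        ¬x1 = True
      ¬((x5 ↔ x3)) = False
        x5 ↔ x3 = True
    ((x1 ∧ x3) ∨ x2) → (¬(¬x4) → ¬x1) = True
      (x1 ∧ x3) ∨ x2 = False
        x1 ∧ x3 = False
      ¬(¬x4) → ¬x1 = True
        ¬(¬x4) = True
          ¬x4 = False
        ¬x1 = True
Both conjuncts True, so the formula holds.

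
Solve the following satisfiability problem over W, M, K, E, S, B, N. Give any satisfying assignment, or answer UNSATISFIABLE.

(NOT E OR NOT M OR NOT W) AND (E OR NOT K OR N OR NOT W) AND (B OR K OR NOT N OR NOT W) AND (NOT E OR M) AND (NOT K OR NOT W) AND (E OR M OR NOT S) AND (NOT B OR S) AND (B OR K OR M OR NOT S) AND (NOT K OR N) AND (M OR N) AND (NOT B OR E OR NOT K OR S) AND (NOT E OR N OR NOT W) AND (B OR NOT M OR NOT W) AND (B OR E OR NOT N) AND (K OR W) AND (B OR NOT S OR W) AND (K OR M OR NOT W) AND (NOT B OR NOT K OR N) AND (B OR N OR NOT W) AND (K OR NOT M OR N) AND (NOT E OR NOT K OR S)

W=F; M=T; K=T; E=T; S=T; B=T; N=T

Set W = False.
  then (K OR W) forces K = True.
  then (NOT K OR N) forces N = True.
Set M = True.
Set E = True.
  then (NOT E OR NOT K OR S) forces S = True.
  then (B OR NOT S OR W) forces B = True.
All clauses satisfied.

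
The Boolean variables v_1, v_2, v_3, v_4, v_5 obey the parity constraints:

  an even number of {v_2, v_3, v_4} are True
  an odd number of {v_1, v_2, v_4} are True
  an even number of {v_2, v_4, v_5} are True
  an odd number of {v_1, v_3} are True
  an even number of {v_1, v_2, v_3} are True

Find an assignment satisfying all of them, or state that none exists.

v_1: True, v_2: True, v_3: False, v_4: True, v_5: False

{v_2, v_3, v_4}: 2 true → even ✓
{v_1, v_2, v_4}: 3 true → odd ✓
{v_2, v_4, v_5}: 2 true → even ✓
{v_1, v_3}: 1 true → odd ✓
{v_1, v_2, v_3}: 2 true → even ✓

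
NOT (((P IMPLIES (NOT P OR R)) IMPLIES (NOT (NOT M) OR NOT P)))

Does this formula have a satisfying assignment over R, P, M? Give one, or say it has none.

R: True, P: True, M: False

  NOT (((P IMPLIES (NOT P OR R)) IMPLIES (NOT (NOT M) OR NOT P))) = True
    (P IMPLIES (NOT P OR R)) IMPLIES (NOT (NOT M) OR NOT P) = False
      P IMPLIES (NOT P OR R) = True
        NOT P OR R = True
          NOT P = False
      NOT (NOT M) OR NOT P = False
        NOT (NOT M) = False
          NOT M = True
        NOT P = False
The formula evaluates to True.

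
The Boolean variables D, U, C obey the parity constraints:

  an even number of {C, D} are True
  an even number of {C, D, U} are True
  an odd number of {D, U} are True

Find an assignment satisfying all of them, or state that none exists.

D: True, U: False, C: True

{C, D}: 2 true → even ✓
{C, D, U}: 2 true → even ✓
{D, U}: 1 true → odd ✓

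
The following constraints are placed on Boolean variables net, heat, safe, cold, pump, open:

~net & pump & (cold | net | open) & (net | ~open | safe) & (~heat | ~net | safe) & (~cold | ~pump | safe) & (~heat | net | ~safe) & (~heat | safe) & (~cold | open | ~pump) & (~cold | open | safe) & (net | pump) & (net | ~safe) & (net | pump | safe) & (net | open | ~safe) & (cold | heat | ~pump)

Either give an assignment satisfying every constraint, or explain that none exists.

Case net = True:
  Clause (~net) is falsified — contradiction.
Case net = False:
  (pump) forces pump = True.
  (net | ~safe) forces safe = False.
  (net | ~open | safe) forces open = False.
  (cold | net | open) forces cold = True.
  Clause (~cold | ~pump | safe) is falsified — contradiction.
Both cases fail, so the formula is unsatisfiable.

Unsatisfiable — no assignment works.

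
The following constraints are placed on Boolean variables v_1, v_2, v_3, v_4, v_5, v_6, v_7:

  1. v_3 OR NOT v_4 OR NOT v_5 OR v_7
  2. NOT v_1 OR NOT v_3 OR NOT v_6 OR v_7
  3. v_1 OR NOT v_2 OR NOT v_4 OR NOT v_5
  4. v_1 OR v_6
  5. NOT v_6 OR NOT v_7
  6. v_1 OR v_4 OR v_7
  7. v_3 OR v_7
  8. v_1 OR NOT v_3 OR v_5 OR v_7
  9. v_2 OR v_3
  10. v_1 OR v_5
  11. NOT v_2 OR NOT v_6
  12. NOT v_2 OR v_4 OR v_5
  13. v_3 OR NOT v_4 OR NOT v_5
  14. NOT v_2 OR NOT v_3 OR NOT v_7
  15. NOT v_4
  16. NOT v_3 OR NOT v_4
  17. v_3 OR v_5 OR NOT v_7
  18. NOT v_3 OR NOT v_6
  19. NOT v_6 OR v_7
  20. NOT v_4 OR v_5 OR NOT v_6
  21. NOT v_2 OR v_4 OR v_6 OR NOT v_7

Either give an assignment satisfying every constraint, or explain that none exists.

Unit clause (NOT v_4) forces v_4 = False.
Try v_1 = False:
  (v_1 OR v_6) forces v_6 = True.
  (NOT v_6 OR NOT v_7) forces v_7 = False.
  clause (v_1 OR v_4 OR v_7) is falsified — backtrack.
So v_1 = True.
Set v_2 = False.
  then (v_2 OR v_3) forces v_3 = True.
  then (NOT v_3 OR NOT v_6) forces v_6 = False.
Set v_5 = False.
Set v_7 = True.
All clauses satisfied.

v_1 = True, v_2 = False, v_3 = True, v_4 = False, v_5 = False, v_6 = False, v_7 = True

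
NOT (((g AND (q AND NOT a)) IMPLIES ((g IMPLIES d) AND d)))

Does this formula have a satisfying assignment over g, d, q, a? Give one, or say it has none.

g: True, d: False, q: True, a: False

  NOT (((g AND (q AND NOT a)) IMPLIES ((g IMPLIES d) AND d))) = True
    (g AND (q AND NOT a)) IMPLIES ((g IMPLIES d) AND d) = False
      g AND (q AND NOT a) = True
        q AND NOT a = True
          NOT a = True
      (g IMPLIES d) AND d = False
        g IMPLIES d = False
The formula evaluates to True.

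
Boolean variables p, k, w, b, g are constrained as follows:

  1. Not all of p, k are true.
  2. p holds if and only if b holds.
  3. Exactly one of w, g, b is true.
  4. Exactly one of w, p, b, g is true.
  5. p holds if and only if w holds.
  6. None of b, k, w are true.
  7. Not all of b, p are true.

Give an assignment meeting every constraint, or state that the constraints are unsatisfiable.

p = False, k = False, w = False, b = False, g = True

  (1) {p, k}: 0/2 true — not all ✓
  (2) p=F, b=F — same ✓
  (3) {w, g, b}: 1 true — exactly one ✓
  (4) {w, p, b, g}: 1 true — exactly one ✓
  (5) p=F, w=F — same ✓
  (6) {b, k, w}: 0 true — none ✓
  (7) {b, p}: 0/2 true — not all ✓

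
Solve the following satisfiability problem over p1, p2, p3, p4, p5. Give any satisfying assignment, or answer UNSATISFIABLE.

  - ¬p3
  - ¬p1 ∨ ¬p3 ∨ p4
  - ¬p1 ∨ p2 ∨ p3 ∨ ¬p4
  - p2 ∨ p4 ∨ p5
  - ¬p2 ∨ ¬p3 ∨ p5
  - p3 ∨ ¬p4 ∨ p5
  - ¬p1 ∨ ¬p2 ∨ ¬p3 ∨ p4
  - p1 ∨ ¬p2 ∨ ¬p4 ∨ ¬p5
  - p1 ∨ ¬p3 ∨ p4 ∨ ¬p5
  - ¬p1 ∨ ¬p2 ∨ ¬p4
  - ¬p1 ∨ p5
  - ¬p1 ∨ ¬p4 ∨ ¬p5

Unit clause (¬p3) forces p3 = False.
Set p1 = False.
Set p2 = True.
Try p4 = True:
  (p3 ∨ ¬p4 ∨ p5) forces p5 = True.
  clause (p1 ∨ ¬p2 ∨ ¬p4 ∨ ¬p5) is falsified — backtrack.
So p4 = False.
Set p5 = True.
All clauses satisfied.

p1=F, p2=T, p3=F, p4=F, p5=T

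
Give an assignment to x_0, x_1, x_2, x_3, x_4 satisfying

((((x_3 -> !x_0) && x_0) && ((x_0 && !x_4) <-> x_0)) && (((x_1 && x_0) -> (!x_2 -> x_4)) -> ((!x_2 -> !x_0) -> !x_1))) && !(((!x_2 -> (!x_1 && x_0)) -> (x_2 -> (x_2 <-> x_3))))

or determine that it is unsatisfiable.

x_0: True, x_1: False, x_2: True, x_3: False, x_4: False

  (((x_3 -> !x_0) && x_0) && ((x_0 && !x_4) <-> x_0)) && (((x_1 && x_0) -> (!x_2 -> x_4)) -> ((!x_2 -> !x_0) -> !x_1)) = True
    ((x_3 -> !x_0) && x_0) && ((x_0 && !x_4) <-> x_0) = True
      (x_3 -> !x_0) && x_0 = True
        x_3 -> !x_0 = True
          !x_0 = False
      (x_0 && !x_4) <-> x_0 = True
        x_0 && !x_4 = True
          !x_4 = True
    ((x_1 && x_0) -> (!x_2 -> x_4)) -> ((!x_2 -> !x_0) -> !x_1) = True
      (x_1 && x_0) -> (!x_2 -> x_4) = True
        x_1 && x_0 = False
        !x_2 -> x_4 = True
          !x_2 = False
      (!x_2 -> !x_0) -> !x_1 = True
        !x_2 -> !x_0 = True
          !x_2 = False
          !x_0 = False
        !x_1 = True
  !(((!x_2 -> (!x_1 && x_0)) -> (x_2 -> (x_2 <-> x_3)))) = True
    (!x_2 -> (!x_1 && x_0)) -> (x_2 -> (x_2 <-> x_3)) = False
      !x_2 -> (!x_1 && x_0) = True
        !x_2 = False
        !x_1 && x_0 = True
          !x_1 = True
      x_2 -> (x_2 <-> x_3) = False
        x_2 <-> x_3 = False
Both conjuncts True, so the formula holds.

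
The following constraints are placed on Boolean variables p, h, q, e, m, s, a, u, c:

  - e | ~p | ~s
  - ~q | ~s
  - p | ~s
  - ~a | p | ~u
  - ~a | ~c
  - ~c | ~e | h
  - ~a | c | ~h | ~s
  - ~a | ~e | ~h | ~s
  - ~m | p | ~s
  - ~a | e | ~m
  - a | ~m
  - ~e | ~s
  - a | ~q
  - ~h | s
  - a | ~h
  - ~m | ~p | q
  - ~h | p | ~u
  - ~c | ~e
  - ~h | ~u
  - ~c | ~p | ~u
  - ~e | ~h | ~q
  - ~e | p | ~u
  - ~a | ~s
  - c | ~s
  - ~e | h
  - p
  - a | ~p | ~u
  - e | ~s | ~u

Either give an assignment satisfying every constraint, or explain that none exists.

Unit clause (p) forces p = True.
Set h = False.
  then (~e | h) forces e = False.
  then (e | ~p | ~s) forces s = False.
Set q = False.
  then (~m | ~p | q) forces m = False.
Set a = True.
  then (~a | ~c) forces c = False.
Set u = True.
All clauses satisfied.

p = True; h = False; q = False; e = False; m = False; s = False; a = True; u = True; c = False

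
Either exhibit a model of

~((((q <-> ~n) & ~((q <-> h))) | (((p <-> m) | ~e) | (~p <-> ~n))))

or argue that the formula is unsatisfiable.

q = True; m = True; h = False; e = True; p = False; n = True

  ~((((q <-> ~n) & ~((q <-> h))) | (((p <-> m) | ~e) | (~p <-> ~n)))) = True
    ((q <-> ~n) & ~((q <-> h))) | (((p <-> m) | ~e) | (~p <-> ~n)) = False
      (q <-> ~n) & ~((q <-> h)) = False
        q <-> ~n = False
          ~n = False
        ~((q <-> h)) = True
          q <-> h = False
      ((p <-> m) | ~e) | (~p <-> ~n) = False
        (p <-> m) | ~e = False
          p <-> m = False
          ~e = False
        ~p <-> ~n = False
          ~p = True
          ~n = False
The formula evaluates to True.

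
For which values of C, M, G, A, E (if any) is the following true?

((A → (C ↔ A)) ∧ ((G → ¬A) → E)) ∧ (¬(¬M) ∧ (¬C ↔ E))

C=T; M=T; G=T; A=T; E=F

  (A → (C ↔ A)) ∧ ((G → ¬A) → E) = True
    A → (C ↔ A) = True
      C ↔ A = True
    (G → ¬A) → E = True
      G → ¬A = False
        ¬A = False
  ¬(¬M) ∧ (¬C ↔ E) = True
    ¬(¬M) = True
      ¬M = False
    ¬C ↔ E = True
      ¬C = False
Both conjuncts True, so the formula holds.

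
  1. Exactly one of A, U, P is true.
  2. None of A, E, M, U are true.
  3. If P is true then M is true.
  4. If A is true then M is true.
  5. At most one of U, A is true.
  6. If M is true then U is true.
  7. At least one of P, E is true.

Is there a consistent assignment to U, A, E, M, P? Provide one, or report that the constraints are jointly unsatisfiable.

Case U = True:
  Constraint (2) is violated (U=T) — contradiction.
Case U = False:
  (2) forces A = False.
  (1) with A=F, U=F forces P = True.
  (2) forces E = False.
  (2) forces M = False.
  Constraint (3) is violated (P=T, M=F) — contradiction.
Both cases fail — unsatisfiable.

No satisfying assignment exists.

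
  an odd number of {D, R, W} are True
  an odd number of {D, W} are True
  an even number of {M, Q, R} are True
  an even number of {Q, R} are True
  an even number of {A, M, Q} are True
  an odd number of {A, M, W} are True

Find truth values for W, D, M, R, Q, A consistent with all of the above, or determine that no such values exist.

W: True; D: False; M: False; R: False; Q: False; A: False

{D, R, W}: 1 true → odd ✓
{D, W}: 1 true → odd ✓
{M, Q, R}: 0 true → even ✓
{Q, R}: 0 true → even ✓
{A, M, Q}: 0 true → even ✓
{A, M, W}: 1 true → odd ✓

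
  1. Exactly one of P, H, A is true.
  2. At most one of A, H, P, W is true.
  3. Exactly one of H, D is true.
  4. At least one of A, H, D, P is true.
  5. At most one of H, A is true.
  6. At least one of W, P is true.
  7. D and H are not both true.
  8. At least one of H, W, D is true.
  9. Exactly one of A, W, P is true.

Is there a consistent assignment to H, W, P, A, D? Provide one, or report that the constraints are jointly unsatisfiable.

H=F, W=F, P=T, A=F, D=T

  (1) {P, H, A}: 1 true — exactly one ✓
  (2) {A, H, P, W}: 1 true — at most one ✓
  (3) {H, D}: 1 true — exactly one ✓
  (4) {A, H, D, P}: 2 true — at least one ✓
  (5) {H, A}: 0 true — at most one ✓
  (6) {W, P}: 1 true — at least one ✓
  (7) D=T, H=F — not both ✓
  (8) {H, W, D}: 1 true — at least one ✓
  (9) {A, W, P}: 1 true — exactly one ✓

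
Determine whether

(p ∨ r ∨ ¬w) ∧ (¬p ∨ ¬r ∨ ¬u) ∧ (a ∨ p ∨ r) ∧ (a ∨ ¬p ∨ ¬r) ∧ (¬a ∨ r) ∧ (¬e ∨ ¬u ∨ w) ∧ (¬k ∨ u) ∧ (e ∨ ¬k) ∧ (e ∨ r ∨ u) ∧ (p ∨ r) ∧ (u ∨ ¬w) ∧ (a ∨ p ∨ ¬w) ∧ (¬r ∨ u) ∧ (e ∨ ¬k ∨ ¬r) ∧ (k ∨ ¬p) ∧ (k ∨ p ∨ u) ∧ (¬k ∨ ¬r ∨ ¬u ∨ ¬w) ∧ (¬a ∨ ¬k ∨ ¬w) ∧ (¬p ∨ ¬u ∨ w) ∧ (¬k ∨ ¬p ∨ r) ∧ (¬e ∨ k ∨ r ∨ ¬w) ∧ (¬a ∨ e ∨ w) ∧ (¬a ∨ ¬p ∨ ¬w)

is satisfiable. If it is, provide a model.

r=T, u=T, a=T, k=F, w=T, e=F, p=F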